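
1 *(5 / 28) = 5 / 28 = 0.18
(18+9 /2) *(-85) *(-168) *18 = 5783400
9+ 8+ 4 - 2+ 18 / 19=379 / 19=19.95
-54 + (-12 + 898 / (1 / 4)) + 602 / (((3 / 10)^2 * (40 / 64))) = 128054 / 9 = 14228.22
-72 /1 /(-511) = 0.14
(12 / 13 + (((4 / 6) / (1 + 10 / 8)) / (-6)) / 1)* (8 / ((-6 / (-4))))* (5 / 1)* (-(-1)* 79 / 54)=2907200 / 85293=34.08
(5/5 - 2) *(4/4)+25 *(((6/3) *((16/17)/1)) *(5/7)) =3881/119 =32.61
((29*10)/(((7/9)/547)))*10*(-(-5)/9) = 7931500/7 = 1133071.43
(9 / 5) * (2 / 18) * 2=2 / 5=0.40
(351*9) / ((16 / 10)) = 15795 / 8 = 1974.38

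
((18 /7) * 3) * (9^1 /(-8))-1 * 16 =-691 /28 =-24.68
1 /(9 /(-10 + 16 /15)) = -134 /135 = -0.99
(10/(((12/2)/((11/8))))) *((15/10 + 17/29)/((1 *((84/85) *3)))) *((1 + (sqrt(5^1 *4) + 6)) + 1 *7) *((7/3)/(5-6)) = -3959725/75168-565675 *sqrt(5)/75168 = -69.51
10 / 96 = 5 / 48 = 0.10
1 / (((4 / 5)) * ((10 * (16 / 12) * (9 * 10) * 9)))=1 / 8640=0.00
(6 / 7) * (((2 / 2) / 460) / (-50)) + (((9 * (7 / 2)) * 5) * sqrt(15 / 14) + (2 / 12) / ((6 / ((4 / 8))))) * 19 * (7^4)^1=918082321 / 1449000 + 2052855 * sqrt(210) / 4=7437807.40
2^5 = 32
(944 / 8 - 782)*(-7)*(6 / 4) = 6972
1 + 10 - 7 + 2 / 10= 21 / 5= 4.20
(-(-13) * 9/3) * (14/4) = 273/2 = 136.50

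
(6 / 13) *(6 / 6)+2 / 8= 37 / 52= 0.71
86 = 86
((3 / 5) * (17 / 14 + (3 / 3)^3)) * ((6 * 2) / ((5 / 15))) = 1674 / 35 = 47.83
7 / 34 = 0.21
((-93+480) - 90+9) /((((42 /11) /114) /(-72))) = -657812.57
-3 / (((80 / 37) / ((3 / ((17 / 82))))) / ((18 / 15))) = -40959 / 1700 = -24.09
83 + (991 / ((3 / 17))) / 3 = 17594 / 9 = 1954.89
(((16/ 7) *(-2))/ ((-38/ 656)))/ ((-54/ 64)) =-93.53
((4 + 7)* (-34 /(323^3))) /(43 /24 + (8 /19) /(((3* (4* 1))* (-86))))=-0.00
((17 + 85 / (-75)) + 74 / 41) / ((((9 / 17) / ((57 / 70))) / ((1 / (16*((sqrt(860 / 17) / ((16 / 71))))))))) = 877591*sqrt(3655) / 985737375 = 0.05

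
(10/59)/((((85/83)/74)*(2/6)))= 36852/1003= 36.74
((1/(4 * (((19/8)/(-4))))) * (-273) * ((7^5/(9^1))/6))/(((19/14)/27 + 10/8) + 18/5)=7300.89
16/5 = 3.20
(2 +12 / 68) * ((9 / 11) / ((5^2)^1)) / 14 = 333 / 65450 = 0.01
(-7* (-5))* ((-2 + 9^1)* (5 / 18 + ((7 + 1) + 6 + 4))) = 80605 / 18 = 4478.06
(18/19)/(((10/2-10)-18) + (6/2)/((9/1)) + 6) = -27/475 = -0.06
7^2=49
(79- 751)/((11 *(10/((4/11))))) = -1344/605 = -2.22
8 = 8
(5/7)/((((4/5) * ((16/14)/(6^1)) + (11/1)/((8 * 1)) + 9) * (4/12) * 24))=75/8843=0.01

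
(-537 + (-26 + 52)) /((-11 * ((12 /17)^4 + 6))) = 42679231 /5740482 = 7.43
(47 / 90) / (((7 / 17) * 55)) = 799 / 34650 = 0.02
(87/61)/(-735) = -29/14945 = -0.00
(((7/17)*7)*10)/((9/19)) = 9310/153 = 60.85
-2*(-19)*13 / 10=247 / 5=49.40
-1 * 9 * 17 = -153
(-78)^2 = 6084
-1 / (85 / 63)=-63 / 85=-0.74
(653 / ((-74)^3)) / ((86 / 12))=-1959 / 8712316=-0.00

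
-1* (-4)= 4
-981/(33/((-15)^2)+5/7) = -515025/452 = -1139.44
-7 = -7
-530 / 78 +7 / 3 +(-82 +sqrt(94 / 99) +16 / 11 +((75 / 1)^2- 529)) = sqrt(1034) / 33 +716572 / 143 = 5011.97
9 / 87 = 3 / 29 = 0.10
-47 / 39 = -1.21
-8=-8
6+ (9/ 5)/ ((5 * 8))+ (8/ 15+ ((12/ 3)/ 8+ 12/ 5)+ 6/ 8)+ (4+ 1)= 15.23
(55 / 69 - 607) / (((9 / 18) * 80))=-10457 / 690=-15.16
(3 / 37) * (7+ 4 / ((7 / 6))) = 0.85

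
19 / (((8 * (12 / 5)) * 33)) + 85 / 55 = 4991 / 3168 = 1.58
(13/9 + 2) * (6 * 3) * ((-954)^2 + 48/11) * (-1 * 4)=-2482808352/11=-225709850.18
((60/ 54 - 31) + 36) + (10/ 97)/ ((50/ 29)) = 26936/ 4365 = 6.17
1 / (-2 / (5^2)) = -25 / 2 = -12.50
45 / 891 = 0.05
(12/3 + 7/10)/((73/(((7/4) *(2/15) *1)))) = 329/21900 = 0.02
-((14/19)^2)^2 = -38416/130321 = -0.29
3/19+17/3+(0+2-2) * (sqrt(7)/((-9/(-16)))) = 332/57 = 5.82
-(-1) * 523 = 523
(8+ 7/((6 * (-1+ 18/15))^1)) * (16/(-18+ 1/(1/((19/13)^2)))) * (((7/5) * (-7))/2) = 392756/5745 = 68.36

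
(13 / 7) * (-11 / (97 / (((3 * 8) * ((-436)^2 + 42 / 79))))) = -51540492432 / 53641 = -960841.38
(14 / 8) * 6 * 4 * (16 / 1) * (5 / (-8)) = -420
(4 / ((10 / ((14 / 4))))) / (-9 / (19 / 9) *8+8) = -133 / 2480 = -0.05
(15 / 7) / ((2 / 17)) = 255 / 14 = 18.21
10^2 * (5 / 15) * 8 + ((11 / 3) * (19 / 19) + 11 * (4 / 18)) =2455 / 9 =272.78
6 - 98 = -92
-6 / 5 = -1.20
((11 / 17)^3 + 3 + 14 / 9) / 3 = 213412 / 132651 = 1.61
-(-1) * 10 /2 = 5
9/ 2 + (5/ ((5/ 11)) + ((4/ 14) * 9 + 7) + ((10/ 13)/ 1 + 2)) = 5067/ 182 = 27.84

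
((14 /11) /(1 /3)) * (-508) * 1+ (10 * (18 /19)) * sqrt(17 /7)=-1924.87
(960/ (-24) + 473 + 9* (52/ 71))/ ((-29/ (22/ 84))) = -343321/ 86478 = -3.97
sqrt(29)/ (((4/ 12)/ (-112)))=-336 * sqrt(29)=-1809.42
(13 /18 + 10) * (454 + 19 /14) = 4882.44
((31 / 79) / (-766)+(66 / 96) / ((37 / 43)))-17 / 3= -261599293 / 53736432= -4.87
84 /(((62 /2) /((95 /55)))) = 4.68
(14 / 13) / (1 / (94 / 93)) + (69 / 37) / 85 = 4222241 / 3802305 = 1.11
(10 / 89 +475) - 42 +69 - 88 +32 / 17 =629400 / 1513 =415.99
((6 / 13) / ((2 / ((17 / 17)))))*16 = 48 / 13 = 3.69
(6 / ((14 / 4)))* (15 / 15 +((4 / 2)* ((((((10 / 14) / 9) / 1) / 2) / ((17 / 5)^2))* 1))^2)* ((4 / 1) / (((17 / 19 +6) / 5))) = 503895920480 / 101326925511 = 4.97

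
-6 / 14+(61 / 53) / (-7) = -220 / 371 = -0.59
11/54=0.20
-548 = -548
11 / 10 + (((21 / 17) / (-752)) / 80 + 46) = 48170091 / 1022720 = 47.10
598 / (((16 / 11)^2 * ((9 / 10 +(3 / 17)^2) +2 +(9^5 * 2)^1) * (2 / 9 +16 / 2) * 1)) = 470507895 / 1616452168576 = 0.00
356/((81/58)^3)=69459872/531441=130.70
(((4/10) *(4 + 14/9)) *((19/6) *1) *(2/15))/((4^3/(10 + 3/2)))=437/2592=0.17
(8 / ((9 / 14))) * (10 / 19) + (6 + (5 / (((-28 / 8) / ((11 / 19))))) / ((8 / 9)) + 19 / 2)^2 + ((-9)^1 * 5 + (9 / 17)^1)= 7549858697 / 43302672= 174.35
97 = 97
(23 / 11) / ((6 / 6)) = 23 / 11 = 2.09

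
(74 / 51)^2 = 2.11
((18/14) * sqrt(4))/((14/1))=9/49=0.18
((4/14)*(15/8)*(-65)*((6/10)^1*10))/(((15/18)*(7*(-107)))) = 1755/5243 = 0.33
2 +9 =11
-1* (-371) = 371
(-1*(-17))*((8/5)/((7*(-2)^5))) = -17/140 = -0.12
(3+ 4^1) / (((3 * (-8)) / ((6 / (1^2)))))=-1.75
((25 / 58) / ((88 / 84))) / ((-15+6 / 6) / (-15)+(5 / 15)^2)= 23625 / 59972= 0.39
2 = 2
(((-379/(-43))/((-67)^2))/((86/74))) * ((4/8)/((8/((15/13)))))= 210345/1726433488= 0.00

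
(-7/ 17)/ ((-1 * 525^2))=1/ 669375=0.00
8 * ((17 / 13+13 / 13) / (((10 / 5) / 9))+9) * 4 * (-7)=-56448 / 13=-4342.15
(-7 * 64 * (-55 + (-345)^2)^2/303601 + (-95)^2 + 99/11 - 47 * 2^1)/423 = -6338215490260/128423223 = -49354.12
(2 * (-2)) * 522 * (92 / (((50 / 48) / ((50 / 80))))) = -576288 / 5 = -115257.60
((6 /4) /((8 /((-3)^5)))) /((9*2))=-81 /32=-2.53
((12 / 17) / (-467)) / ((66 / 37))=-74 / 87329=-0.00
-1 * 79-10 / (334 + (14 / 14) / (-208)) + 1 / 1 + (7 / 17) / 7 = -92084435 / 1181007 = -77.97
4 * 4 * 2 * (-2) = -64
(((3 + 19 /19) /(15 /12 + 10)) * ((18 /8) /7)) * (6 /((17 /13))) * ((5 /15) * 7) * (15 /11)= 312 /187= 1.67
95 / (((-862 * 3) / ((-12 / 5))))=38 / 431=0.09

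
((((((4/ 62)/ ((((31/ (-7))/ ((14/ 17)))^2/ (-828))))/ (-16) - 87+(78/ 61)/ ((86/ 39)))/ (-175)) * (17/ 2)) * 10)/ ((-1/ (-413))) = 114991979553282/ 6642052405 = 17312.72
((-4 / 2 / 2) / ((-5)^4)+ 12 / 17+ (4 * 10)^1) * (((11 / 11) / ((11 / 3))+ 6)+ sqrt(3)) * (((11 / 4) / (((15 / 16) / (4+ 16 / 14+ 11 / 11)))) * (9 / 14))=1227386754 * sqrt(3) / 2603125+ 7699062366 / 2603125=3774.29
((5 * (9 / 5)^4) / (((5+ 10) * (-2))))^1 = -2187 / 1250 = -1.75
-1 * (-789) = 789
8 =8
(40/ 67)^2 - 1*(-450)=2021650/ 4489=450.36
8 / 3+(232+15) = 749 / 3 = 249.67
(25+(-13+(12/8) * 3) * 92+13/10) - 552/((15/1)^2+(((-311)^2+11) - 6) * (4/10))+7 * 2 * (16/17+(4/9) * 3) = -23944271653/33078090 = -723.87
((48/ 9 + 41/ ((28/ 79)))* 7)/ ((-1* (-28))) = 10165/ 336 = 30.25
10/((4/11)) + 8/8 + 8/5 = 301/10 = 30.10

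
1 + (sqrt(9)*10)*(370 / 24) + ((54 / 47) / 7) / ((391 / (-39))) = 119244141 / 257278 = 463.48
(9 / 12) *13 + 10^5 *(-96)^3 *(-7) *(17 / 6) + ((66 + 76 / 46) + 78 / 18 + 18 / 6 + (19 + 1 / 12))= 242152243214327 / 138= 1754726400103.82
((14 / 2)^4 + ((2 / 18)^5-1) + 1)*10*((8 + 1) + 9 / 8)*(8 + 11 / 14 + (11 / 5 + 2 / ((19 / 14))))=1174690433575 / 387828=3028895.37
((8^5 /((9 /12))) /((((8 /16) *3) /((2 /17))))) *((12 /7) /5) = 2097152 /1785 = 1174.88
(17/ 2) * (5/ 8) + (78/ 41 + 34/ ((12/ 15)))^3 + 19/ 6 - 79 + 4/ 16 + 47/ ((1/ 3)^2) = 290776723777/ 3308208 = 87895.54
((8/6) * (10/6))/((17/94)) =1880/153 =12.29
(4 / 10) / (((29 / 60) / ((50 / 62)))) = 600 / 899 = 0.67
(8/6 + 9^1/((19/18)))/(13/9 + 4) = 1686/931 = 1.81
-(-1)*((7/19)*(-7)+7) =84/19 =4.42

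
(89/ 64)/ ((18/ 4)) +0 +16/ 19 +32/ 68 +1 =243883/ 93024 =2.62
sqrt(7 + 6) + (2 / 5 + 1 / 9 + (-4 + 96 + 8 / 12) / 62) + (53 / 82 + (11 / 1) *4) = sqrt(13) + 5336531 / 114390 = 50.26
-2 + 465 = 463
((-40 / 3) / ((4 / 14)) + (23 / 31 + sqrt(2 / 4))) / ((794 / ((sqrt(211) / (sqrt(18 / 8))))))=sqrt(211) * (-8542 + 93 * sqrt(2)) / 221526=-0.55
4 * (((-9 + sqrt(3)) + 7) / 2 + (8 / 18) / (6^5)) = -17495 / 4374 + 2 * sqrt(3) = -0.54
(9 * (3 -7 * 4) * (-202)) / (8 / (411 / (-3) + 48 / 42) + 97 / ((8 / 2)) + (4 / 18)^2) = 4668078600 / 2489693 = 1874.96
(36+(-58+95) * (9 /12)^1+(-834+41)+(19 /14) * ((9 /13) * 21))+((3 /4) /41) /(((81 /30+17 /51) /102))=-708.90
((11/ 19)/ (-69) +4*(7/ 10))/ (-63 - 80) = -18299/ 937365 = -0.02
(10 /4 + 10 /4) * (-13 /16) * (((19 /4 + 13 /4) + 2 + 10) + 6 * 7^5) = -3278015 /8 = -409751.88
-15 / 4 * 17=-255 / 4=-63.75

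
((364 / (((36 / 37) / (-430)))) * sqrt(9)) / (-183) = 1447810 / 549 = 2637.18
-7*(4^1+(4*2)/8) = -35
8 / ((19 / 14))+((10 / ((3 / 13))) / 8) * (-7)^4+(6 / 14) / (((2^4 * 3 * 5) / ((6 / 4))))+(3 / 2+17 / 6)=276972977 / 21280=13015.65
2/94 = 0.02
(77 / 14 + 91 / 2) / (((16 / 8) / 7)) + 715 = 1787 / 2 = 893.50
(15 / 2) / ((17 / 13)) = 195 / 34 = 5.74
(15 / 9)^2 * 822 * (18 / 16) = 10275 / 4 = 2568.75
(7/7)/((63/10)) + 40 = 2530/63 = 40.16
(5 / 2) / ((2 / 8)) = 10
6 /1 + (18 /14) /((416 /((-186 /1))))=7899 /1456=5.43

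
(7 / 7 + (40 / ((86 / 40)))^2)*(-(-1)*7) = 4492943 / 1849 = 2429.93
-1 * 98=-98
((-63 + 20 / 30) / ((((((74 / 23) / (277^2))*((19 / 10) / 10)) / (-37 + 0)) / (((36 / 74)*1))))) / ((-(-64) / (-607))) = -15023770305225 / 11248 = -1335683704.23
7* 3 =21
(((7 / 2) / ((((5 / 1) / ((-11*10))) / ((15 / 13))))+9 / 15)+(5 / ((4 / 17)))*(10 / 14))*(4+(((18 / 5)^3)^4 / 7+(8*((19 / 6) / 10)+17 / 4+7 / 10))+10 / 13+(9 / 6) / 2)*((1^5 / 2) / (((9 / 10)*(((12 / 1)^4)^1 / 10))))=-11999665285547861136499 / 905527350000000000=-13251.58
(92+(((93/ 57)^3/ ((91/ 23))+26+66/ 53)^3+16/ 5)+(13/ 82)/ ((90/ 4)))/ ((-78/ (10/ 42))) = -763576558392910917703384060513/ 10940683692216247042391887023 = -69.79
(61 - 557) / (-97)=496 / 97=5.11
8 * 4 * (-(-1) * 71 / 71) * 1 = 32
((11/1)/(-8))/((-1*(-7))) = -11/56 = -0.20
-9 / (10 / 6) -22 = -137 / 5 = -27.40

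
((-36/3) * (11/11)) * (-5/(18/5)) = 50/3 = 16.67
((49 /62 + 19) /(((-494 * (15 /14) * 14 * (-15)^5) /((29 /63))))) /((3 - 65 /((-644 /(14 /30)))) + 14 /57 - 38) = -667 /14299164140625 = -0.00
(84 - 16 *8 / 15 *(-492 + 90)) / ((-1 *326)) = -8786 / 815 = -10.78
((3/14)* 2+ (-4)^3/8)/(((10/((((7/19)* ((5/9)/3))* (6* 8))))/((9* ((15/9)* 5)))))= -10600/57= -185.96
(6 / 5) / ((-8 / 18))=-27 / 10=-2.70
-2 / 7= -0.29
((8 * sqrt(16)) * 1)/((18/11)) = 176/9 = 19.56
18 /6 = 3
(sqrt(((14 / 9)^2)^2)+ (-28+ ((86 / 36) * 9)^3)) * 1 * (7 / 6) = 44964437 / 3888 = 11564.93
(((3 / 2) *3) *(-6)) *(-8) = 216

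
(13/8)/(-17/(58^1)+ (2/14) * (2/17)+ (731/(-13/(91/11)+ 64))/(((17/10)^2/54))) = 0.01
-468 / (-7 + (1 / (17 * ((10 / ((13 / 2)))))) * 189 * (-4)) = 9945 / 763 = 13.03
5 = 5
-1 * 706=-706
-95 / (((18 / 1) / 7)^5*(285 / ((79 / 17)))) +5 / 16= 28787237 / 96367968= 0.30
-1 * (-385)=385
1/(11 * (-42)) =-1/462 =-0.00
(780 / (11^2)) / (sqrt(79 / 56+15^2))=1560*sqrt(177506) / 1534159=0.43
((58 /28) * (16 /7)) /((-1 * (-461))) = 232 /22589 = 0.01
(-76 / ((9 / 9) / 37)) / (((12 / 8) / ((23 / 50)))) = -64676 / 75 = -862.35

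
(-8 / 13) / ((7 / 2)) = -0.18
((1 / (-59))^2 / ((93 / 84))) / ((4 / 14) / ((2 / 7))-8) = -4 / 107911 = -0.00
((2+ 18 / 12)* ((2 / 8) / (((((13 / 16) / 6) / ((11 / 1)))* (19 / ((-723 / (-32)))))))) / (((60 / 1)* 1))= 55671 / 39520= 1.41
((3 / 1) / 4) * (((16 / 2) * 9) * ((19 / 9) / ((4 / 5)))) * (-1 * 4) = -570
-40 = -40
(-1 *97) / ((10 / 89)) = -8633 / 10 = -863.30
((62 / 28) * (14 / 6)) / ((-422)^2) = 31 / 1068504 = 0.00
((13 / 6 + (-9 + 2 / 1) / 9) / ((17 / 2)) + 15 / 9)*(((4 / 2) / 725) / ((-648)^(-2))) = 5225472 / 2465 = 2119.87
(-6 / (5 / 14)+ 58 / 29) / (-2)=37 / 5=7.40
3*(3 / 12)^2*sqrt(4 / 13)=3*sqrt(13) / 104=0.10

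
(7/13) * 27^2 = 5103/13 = 392.54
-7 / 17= -0.41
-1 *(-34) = 34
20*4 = 80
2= 2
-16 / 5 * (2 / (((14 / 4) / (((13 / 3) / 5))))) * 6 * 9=-14976 / 175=-85.58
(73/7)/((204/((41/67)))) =2993/95676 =0.03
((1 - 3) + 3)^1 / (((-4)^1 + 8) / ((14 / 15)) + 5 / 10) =14 / 67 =0.21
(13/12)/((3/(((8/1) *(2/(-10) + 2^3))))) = 338/15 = 22.53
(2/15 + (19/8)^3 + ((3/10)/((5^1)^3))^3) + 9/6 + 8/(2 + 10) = 1962060548603/125000000000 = 15.70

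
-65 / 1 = -65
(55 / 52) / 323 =0.00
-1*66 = -66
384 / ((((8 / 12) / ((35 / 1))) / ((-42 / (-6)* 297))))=41912640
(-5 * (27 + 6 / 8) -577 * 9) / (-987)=7109 / 1316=5.40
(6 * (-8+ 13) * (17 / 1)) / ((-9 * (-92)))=85 / 138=0.62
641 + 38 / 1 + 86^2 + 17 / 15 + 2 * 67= 123152 / 15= 8210.13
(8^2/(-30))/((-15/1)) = 32/225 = 0.14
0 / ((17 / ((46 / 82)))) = 0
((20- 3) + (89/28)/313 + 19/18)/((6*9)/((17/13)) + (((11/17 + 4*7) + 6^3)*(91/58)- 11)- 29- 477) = -0.20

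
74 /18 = 37 /9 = 4.11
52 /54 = 26 /27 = 0.96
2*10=20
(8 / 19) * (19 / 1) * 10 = 80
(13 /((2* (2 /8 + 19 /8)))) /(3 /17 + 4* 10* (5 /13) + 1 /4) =45968 /293517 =0.16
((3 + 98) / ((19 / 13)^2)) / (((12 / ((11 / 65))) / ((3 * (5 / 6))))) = 14443 / 8664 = 1.67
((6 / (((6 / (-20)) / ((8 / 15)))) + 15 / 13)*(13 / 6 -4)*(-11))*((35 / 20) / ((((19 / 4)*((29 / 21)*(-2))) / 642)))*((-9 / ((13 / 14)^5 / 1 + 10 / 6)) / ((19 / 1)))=-1708885971212112 / 517576754903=-3301.71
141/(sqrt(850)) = 141*sqrt(34)/170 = 4.84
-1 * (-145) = 145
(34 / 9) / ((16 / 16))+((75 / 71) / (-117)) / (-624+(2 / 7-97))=31664543 / 8381763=3.78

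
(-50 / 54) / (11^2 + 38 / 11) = -0.01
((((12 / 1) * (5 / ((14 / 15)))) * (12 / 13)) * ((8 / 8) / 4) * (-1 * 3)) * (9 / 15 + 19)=-11340 / 13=-872.31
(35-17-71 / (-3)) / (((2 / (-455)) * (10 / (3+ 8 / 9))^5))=-955898125 / 11337408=-84.31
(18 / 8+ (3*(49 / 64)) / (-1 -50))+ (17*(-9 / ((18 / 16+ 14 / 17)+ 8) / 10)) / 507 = 2.20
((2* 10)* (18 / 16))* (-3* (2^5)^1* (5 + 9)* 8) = -241920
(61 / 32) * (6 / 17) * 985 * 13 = 2343315 / 272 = 8615.13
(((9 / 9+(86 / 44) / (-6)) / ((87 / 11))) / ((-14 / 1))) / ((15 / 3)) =-89 / 73080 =-0.00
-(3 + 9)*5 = -60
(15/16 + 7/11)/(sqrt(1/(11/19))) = 277 * sqrt(209)/3344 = 1.20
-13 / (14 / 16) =-14.86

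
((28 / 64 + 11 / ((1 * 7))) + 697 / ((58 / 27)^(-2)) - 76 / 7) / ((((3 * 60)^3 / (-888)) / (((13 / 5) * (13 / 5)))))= -1637566010821 / 496011600000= -3.30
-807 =-807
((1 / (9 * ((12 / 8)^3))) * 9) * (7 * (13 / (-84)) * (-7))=182 / 81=2.25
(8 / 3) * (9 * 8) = 192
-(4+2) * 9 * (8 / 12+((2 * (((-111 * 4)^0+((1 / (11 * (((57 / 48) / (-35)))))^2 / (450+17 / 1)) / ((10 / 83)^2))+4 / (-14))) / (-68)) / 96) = -164363694777 / 4569382048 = -35.97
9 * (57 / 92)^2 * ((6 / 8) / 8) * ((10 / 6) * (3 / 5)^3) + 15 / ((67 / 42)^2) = 182710048923 / 30395916800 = 6.01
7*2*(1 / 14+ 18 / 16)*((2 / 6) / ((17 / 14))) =469 / 102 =4.60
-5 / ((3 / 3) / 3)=-15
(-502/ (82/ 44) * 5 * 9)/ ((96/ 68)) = -8586.04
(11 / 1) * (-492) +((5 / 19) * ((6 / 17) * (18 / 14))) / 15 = -12236514 / 2261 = -5411.99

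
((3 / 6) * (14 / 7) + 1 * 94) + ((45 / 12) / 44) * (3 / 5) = 95.05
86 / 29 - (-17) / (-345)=29177 / 10005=2.92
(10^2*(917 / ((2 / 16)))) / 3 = 733600 / 3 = 244533.33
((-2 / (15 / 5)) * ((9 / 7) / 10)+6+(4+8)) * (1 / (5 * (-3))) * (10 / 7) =-418 / 245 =-1.71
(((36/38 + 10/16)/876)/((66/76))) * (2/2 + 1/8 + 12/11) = 15535/3391872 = 0.00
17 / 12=1.42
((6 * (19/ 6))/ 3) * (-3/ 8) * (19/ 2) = -361/ 16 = -22.56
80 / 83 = 0.96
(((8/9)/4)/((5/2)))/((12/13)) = 13/135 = 0.10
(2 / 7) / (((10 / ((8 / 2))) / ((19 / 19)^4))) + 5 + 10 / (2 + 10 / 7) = 3373 / 420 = 8.03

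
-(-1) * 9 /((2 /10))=45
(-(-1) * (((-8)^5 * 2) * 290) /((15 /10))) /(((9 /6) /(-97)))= 7374110720 /9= 819345635.56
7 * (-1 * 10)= -70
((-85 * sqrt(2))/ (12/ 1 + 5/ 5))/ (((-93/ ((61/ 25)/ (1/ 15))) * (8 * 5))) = 1037 * sqrt(2)/ 16120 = 0.09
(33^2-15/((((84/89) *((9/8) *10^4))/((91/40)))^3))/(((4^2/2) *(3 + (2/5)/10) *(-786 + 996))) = 11431886399998451183107/53613342720000000000000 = 0.21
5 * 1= 5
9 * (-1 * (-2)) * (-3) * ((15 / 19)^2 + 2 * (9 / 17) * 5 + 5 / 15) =-2071476 / 6137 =-337.54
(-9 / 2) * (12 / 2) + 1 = -26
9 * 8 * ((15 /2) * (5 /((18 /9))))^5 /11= 21357421875 /1408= 15168623.49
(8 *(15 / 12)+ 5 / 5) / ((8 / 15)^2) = 2475 / 64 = 38.67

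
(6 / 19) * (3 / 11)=18 / 209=0.09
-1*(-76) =76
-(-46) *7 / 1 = 322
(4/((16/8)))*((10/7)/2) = 10/7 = 1.43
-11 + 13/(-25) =-288/25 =-11.52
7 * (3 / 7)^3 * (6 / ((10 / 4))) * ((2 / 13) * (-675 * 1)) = -137.33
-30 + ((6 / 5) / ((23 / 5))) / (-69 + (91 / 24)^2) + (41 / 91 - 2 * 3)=-2341319011 / 65852059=-35.55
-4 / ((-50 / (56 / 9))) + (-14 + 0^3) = -3038 / 225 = -13.50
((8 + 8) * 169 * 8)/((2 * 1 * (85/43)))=465088/85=5471.62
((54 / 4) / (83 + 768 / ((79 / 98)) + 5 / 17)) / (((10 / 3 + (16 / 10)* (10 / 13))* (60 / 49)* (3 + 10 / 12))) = 0.00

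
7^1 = 7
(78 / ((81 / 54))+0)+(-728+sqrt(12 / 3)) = -674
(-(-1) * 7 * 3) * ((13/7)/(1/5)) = 195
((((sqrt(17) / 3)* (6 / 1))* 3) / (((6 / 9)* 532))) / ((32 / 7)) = 0.02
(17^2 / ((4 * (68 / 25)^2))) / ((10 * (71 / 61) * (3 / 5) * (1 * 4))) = 38125 / 109056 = 0.35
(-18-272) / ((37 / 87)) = -25230 / 37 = -681.89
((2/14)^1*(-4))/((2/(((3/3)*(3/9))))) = -2/21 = -0.10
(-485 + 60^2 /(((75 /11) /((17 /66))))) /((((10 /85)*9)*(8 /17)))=-100861 /144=-700.42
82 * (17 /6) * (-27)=-6273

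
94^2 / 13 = 8836 / 13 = 679.69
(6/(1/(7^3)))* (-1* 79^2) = -12843978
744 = 744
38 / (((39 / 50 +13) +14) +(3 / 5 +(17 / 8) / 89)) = 676400 / 505589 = 1.34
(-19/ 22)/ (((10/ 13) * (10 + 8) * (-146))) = 247/ 578160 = 0.00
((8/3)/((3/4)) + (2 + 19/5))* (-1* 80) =-6736/9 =-748.44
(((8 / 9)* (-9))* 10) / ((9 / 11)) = -880 / 9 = -97.78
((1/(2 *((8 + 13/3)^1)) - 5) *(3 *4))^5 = -51771002307376032/69343957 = -746582752.80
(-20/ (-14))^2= 2.04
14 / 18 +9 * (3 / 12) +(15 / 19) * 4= 4231 / 684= 6.19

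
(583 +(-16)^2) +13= 852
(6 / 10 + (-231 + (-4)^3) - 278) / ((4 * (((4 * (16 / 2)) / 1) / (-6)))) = 4293 / 160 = 26.83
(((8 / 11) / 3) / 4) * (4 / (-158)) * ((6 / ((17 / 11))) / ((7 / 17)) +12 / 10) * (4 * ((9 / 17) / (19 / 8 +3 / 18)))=-428544 / 31540355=-0.01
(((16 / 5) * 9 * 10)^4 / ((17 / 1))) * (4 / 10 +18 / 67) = 1541054398464 / 5695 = 270597787.26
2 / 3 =0.67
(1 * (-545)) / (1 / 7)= -3815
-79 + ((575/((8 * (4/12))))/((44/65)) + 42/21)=85021/352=241.54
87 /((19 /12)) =1044 /19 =54.95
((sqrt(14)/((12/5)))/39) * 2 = 5 * sqrt(14)/234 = 0.08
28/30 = 14/15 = 0.93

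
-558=-558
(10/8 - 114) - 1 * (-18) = -379/4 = -94.75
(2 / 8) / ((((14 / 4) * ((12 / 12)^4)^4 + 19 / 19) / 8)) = 0.44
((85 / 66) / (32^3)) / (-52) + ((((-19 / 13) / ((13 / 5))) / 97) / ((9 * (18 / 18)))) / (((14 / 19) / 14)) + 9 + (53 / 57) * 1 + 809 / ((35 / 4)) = 28963295851259557 / 282914496184320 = 102.37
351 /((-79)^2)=351 /6241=0.06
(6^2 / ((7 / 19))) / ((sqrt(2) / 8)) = 2736 * sqrt(2) / 7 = 552.76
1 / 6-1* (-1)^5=1.17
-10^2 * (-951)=95100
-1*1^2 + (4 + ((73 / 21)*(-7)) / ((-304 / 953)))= 72305 / 912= 79.28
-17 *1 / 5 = -17 / 5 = -3.40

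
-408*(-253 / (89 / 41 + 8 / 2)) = 16728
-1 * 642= -642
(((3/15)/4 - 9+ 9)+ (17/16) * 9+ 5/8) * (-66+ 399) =272727/80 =3409.09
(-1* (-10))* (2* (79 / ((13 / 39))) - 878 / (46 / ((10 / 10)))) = 4549.13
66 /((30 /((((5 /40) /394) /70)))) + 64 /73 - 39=-3070204797 /80533600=-38.12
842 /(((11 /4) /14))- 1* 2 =47130 /11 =4284.55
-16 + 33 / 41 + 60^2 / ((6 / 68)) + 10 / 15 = 5016613 / 123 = 40785.47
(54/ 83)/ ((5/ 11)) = 594/ 415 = 1.43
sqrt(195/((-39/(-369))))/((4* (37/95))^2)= 27075* sqrt(205)/21904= 17.70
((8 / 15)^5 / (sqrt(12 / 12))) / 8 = 4096 / 759375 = 0.01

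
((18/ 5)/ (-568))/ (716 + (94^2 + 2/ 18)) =-0.00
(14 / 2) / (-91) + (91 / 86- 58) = -63747 / 1118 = -57.02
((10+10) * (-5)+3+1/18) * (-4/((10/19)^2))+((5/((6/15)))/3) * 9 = 64682/45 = 1437.38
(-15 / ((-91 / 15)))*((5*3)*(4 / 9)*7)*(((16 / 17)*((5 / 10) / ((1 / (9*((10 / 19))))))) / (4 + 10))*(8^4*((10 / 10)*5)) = 11059200000 / 29393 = 376252.85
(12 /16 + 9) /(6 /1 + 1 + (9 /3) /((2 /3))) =39 /46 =0.85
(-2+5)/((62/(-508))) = -762/31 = -24.58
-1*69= -69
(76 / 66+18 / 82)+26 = 37033 / 1353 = 27.37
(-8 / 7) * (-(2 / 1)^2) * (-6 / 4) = -48 / 7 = -6.86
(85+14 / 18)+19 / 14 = 10979 / 126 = 87.13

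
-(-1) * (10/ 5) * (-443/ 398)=-2.23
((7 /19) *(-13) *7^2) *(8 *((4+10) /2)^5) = -599539304 /19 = -31554700.21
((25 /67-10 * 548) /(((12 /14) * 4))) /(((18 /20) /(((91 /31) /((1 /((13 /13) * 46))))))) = -26894474425 /112158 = -239790.96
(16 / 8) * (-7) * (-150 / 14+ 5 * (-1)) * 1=220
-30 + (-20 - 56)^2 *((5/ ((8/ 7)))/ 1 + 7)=65672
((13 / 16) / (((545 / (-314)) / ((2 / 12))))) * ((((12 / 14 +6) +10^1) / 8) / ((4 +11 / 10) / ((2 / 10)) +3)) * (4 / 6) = -120419 / 31313520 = -0.00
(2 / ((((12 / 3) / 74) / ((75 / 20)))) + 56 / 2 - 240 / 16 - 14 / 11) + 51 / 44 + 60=2328 / 11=211.64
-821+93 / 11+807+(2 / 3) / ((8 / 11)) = -611 / 132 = -4.63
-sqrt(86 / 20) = -sqrt(430) / 10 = -2.07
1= 1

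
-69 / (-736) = 0.09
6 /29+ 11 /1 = 325 /29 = 11.21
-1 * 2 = -2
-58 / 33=-1.76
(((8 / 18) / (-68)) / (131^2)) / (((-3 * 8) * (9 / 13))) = 13 / 567136728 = 0.00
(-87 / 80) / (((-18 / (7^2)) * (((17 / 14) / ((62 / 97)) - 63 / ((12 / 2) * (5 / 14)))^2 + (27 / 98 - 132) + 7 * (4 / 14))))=47795335 / 10115333658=0.00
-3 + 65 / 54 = -97 / 54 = -1.80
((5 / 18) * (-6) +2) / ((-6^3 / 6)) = -0.01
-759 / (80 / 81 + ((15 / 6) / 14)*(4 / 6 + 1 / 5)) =-1721412 / 2591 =-664.38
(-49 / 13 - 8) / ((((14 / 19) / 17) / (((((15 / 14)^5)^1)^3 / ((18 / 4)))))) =-2404475352081298828125 / 14156696695760912384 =-169.85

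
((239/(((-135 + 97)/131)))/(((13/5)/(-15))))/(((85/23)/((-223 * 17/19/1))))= -2408757915/9386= -256633.06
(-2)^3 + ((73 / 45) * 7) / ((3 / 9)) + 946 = 972.07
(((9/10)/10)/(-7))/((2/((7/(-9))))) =1/200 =0.00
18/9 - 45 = -43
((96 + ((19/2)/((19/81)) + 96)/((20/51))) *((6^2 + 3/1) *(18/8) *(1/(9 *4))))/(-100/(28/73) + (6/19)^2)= -1750596939/421486720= -4.15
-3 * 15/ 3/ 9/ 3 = -5/ 9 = -0.56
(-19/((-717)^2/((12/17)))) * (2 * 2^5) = -4864/2913171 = -0.00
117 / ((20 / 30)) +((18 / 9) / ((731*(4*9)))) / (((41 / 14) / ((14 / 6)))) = 284035265 / 1618434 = 175.50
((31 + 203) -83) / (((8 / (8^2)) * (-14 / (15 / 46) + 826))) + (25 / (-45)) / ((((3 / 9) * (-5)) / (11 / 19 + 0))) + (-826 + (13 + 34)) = -260197796 / 334761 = -777.26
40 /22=20 /11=1.82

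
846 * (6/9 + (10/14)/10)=4371/7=624.43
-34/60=-17/30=-0.57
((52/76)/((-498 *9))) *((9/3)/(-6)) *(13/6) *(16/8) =169/510948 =0.00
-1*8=-8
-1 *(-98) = 98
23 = 23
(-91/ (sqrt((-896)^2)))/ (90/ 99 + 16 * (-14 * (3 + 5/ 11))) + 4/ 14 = 167501/ 585984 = 0.29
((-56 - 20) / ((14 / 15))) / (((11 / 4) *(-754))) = 1140 / 29029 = 0.04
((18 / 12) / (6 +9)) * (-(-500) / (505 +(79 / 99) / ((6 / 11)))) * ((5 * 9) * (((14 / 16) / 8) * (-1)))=-30375 / 62512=-0.49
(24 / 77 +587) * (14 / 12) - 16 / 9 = 135317 / 198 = 683.42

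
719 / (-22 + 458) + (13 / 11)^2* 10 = 823839 / 52756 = 15.62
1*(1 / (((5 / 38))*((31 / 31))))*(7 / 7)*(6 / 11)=228 / 55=4.15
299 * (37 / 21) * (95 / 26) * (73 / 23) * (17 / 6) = 4362115 / 252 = 17309.98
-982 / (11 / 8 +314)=-7856 / 2523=-3.11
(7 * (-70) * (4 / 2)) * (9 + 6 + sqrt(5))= -14700 - 980 * sqrt(5)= -16891.35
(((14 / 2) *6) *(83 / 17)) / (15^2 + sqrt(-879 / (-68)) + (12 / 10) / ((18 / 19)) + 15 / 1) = 756950040 / 890409173-1568700 *sqrt(14943) / 15136955941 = 0.84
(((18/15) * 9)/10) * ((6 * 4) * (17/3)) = 3672/25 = 146.88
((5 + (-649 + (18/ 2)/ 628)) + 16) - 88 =-449639/ 628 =-715.99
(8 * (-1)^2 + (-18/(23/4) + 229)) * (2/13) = 10758/299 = 35.98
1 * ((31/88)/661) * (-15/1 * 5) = -2325/58168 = -0.04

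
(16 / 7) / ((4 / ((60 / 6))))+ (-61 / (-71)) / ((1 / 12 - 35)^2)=5.71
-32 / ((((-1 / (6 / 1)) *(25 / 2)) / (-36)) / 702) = -9704448 / 25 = -388177.92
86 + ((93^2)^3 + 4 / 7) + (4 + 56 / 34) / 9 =230975495522423 / 357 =646990183536.20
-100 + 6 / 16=-797 / 8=-99.62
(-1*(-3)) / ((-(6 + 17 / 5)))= -15 / 47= -0.32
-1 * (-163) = 163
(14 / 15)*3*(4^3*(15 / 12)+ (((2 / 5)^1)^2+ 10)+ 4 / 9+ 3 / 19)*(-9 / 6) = -2716063 / 7125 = -381.20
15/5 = 3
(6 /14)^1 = 3 /7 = 0.43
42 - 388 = -346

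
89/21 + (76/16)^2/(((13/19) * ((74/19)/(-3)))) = -6840335/323232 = -21.16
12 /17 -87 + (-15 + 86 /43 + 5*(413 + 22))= 35287 /17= 2075.71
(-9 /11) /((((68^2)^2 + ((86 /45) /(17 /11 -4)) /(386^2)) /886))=-721767168180 /21288704198694317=-0.00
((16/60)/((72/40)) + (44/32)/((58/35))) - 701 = -8769877/12528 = -700.02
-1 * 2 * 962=-1924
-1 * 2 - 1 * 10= -12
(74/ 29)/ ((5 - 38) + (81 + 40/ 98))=1813/ 34394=0.05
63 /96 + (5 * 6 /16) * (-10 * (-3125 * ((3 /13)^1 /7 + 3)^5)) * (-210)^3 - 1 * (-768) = -139266809603418.19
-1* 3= -3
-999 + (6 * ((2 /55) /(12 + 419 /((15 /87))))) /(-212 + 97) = -15431468097 /15446915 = -999.00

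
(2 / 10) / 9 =1 / 45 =0.02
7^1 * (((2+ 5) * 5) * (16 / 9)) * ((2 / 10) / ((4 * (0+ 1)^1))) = 196 / 9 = 21.78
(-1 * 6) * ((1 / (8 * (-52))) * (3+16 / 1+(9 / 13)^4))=411915 / 1485172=0.28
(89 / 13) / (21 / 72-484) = -2136 / 150917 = -0.01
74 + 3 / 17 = 1261 / 17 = 74.18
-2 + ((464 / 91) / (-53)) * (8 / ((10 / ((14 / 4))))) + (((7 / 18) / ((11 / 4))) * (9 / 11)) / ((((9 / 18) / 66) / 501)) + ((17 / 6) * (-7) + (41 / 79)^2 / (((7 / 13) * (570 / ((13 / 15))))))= 10799366622639398 / 1415468629575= 7629.53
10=10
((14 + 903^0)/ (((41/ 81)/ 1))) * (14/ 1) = 414.88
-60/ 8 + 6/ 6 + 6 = -1/ 2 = -0.50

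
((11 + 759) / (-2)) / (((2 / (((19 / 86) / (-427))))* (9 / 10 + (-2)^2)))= 5225 / 257054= 0.02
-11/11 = -1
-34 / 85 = -2 / 5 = -0.40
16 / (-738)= -8 / 369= -0.02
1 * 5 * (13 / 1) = 65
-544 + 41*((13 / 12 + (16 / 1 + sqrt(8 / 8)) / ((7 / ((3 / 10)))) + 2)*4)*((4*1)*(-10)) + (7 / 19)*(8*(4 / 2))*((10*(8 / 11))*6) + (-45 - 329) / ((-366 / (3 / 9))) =-20314631083 / 803187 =-25292.53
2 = 2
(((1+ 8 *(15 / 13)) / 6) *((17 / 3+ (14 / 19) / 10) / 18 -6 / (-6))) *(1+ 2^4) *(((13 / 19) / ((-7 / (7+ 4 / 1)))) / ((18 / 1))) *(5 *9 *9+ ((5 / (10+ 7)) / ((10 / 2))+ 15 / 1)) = -265738033 / 277020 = -959.27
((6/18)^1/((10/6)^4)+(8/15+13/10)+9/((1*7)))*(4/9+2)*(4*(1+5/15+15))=25566772/50625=505.02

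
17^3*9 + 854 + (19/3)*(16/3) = 405943/9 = 45104.78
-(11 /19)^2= -121 /361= -0.34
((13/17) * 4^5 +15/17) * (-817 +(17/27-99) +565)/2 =-63036710/459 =-137334.88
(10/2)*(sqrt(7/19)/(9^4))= 5*sqrt(133)/124659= 0.00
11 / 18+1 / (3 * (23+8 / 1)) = 347 / 558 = 0.62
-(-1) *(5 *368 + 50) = 1890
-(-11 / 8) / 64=11 / 512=0.02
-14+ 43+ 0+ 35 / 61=1804 / 61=29.57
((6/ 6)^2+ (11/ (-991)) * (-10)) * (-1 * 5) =-5.55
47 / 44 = 1.07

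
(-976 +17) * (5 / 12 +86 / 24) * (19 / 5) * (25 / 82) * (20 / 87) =-3644200 / 3567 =-1021.64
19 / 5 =3.80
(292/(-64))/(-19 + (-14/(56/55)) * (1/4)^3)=1168/4919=0.24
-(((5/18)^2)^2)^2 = -390625/11019960576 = -0.00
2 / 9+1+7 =74 / 9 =8.22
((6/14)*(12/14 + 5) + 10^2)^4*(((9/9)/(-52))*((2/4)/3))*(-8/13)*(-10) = -6365795936198410/2922754107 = -2178012.83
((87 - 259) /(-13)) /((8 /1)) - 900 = -898.35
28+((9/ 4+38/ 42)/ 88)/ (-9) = 1862519/ 66528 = 28.00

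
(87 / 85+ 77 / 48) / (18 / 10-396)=-10721 / 1608336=-0.01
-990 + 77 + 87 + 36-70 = -860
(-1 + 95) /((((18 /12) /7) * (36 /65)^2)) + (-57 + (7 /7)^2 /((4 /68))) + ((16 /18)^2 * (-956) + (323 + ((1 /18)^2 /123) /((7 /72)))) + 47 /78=958.31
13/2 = 6.50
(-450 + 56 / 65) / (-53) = 29194 / 3445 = 8.47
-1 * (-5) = 5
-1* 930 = -930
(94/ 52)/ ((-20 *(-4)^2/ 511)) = -24017/ 8320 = -2.89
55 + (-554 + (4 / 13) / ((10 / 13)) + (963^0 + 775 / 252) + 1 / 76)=-2959651 / 5985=-494.51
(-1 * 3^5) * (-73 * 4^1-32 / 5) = 362556 / 5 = 72511.20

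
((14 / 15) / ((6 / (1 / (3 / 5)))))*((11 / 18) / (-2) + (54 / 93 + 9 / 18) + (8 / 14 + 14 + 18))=260503 / 30132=8.65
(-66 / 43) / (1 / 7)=-462 / 43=-10.74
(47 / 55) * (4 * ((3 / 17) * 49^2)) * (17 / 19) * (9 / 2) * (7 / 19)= 42656166 / 19855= 2148.38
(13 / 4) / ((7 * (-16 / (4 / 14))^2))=13 / 87808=0.00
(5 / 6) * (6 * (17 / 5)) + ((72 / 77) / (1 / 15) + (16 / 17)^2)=710133 / 22253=31.91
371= 371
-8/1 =-8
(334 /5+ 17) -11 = 364 /5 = 72.80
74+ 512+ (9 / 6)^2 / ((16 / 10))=18797 / 32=587.41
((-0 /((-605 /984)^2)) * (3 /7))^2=0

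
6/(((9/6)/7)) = 28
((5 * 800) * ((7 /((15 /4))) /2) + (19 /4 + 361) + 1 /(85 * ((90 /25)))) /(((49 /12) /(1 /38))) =2508641 /94962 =26.42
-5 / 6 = -0.83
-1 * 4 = -4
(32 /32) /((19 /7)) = 7 /19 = 0.37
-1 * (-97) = 97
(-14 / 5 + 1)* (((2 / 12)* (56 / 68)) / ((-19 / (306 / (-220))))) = -0.02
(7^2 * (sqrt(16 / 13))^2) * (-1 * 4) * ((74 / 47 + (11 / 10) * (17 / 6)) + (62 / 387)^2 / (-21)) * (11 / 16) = -82126099363 / 105587145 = -777.80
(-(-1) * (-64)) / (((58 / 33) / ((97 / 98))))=-51216 / 1421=-36.04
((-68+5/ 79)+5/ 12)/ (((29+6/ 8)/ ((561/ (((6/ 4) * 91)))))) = -1408198/ 150969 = -9.33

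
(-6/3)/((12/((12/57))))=-2/57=-0.04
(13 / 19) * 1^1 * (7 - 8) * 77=-1001 / 19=-52.68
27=27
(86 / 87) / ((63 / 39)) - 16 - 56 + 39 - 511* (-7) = 6476006 / 1827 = 3544.61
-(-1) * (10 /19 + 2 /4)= 39 /38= 1.03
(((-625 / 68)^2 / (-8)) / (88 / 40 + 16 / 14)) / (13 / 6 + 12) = -2734375 / 12262848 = -0.22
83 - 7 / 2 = 159 / 2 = 79.50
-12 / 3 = -4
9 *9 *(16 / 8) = 162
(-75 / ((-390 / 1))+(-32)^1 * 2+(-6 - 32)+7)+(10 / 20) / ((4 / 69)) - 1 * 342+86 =-35587 / 104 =-342.18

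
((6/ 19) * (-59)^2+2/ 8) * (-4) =-83563/ 19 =-4398.05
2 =2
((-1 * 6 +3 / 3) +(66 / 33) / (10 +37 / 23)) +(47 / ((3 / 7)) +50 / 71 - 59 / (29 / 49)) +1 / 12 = 13055215 / 2199012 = 5.94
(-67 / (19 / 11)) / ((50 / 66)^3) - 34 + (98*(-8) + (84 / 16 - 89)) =-1176770401 / 1187500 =-990.96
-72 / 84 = -0.86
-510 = -510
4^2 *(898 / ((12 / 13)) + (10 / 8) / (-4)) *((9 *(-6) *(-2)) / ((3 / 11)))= 6161892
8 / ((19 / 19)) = 8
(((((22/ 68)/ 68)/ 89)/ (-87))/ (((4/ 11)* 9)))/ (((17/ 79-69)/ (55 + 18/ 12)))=98197/ 636731791488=0.00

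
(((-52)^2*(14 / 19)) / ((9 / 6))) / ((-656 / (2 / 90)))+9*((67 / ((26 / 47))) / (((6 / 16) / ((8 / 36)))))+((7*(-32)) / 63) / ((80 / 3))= 882861758 / 1367145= 645.77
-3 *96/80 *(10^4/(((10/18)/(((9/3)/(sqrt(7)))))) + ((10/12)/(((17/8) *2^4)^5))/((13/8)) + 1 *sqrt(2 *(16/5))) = -194400 *sqrt(7)/7- 72 *sqrt(10)/25- 3/73832564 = -73485.40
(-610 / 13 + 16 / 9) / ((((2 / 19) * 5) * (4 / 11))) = -551969 / 2340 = -235.88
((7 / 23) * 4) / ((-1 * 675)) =-28 / 15525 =-0.00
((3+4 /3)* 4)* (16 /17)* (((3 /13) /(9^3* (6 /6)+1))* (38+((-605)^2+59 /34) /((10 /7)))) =697018264 /527425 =1321.55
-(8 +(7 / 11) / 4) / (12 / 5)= -3.40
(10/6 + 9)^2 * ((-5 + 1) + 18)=1592.89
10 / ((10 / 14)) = 14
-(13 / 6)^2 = -169 / 36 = -4.69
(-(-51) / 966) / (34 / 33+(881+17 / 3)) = 561 / 9432668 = 0.00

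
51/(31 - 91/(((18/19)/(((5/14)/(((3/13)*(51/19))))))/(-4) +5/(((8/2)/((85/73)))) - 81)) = 27939643293/17606432413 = 1.59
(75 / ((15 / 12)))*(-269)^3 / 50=-116790654 / 5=-23358130.80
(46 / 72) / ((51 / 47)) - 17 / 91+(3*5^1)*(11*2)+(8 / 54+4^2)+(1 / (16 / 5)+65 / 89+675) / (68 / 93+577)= 28493004237067 / 81942312816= 347.72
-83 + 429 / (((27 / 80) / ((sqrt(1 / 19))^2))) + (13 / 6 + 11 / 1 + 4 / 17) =-15683 / 5814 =-2.70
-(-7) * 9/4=63/4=15.75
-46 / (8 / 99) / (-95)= 2277 / 380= 5.99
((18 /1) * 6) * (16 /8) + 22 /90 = 9731 /45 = 216.24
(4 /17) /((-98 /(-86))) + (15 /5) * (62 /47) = 163022 /39151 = 4.16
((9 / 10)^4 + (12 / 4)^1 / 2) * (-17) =-366537 / 10000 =-36.65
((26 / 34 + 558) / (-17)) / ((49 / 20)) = -27140 / 2023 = -13.42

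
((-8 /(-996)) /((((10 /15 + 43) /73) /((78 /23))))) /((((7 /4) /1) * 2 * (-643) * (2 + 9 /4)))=-91104 /19135294843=-0.00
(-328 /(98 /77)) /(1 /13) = -23452 /7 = -3350.29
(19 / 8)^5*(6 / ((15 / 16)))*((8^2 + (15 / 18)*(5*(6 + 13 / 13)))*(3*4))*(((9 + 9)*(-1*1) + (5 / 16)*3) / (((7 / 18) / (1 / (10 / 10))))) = -485832908691 / 20480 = -23722309.99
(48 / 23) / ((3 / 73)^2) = 1235.71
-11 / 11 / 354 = -1 / 354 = -0.00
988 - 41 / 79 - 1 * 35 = 75246 / 79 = 952.48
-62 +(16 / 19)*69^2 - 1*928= 57366 / 19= 3019.26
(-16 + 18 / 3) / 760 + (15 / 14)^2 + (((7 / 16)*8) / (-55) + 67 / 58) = 6611977 / 2969890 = 2.23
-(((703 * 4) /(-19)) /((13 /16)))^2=-5607424 /169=-33180.02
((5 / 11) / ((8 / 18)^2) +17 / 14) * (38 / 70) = 82289 / 43120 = 1.91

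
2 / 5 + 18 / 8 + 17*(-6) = -1987 / 20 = -99.35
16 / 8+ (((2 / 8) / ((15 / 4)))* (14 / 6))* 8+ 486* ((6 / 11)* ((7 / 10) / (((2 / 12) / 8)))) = 4410598 / 495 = 8910.30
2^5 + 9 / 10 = 329 / 10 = 32.90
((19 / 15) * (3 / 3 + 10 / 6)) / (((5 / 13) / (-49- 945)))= -1964144 / 225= -8729.53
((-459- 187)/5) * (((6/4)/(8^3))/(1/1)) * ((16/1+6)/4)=-10659/5120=-2.08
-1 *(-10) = 10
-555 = -555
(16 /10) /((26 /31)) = 124 /65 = 1.91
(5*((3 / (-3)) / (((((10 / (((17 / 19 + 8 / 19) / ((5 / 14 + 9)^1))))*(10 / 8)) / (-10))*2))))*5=3500 / 2489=1.41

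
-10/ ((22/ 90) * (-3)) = 150/ 11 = 13.64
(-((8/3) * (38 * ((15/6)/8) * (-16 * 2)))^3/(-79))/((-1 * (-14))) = -14047232000/14931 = -940809.86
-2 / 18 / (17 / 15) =-0.10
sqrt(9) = 3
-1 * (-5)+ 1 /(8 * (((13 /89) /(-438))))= -19231 /52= -369.83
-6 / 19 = -0.32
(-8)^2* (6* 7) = 2688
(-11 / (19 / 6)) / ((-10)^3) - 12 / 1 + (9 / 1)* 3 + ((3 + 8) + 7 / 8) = 510691 / 19000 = 26.88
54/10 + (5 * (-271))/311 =1622/1555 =1.04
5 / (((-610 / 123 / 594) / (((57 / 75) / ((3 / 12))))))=-2776356 / 1525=-1820.56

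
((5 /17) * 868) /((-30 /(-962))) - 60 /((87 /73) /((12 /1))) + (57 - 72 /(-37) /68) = 418046621 /54723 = 7639.32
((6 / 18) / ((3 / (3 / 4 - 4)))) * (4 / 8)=-13 / 72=-0.18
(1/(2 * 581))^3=1/1568983528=0.00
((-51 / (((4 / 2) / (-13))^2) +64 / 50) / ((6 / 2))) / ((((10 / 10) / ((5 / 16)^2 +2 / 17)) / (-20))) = 201780139 / 65280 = 3090.99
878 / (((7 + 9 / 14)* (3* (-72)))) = -3073 / 5778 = -0.53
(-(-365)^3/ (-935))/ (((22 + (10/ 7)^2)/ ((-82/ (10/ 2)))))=35478.20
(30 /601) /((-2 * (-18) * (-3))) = -5 /10818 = -0.00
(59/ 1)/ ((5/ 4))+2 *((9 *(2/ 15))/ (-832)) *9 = 49061/ 1040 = 47.17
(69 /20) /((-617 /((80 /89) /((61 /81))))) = -22356 /3349693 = -0.01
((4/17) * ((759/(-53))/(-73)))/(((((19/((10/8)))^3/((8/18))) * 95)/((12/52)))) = 6325/445723362916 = 0.00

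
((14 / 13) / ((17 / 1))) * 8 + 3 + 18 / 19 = 18703 / 4199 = 4.45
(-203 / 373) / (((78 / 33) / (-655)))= 1462615 / 9698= 150.82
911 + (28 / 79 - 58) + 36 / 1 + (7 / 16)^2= 17990175 / 20224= 889.55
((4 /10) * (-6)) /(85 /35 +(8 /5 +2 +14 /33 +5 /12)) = -3696 /10579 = -0.35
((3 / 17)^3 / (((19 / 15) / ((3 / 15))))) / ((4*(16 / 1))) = 81 / 5974208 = 0.00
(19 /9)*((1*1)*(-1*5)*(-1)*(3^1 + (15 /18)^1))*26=28405 /27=1052.04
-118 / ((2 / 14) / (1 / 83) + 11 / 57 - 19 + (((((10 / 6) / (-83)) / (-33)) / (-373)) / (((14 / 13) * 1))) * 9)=4581065148 / 269812637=16.98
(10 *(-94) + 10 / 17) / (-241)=15970 / 4097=3.90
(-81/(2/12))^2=236196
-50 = -50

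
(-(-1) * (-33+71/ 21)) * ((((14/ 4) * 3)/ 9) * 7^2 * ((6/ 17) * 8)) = -243824/ 51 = -4780.86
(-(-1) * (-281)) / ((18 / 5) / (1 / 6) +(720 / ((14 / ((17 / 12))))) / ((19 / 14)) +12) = -26695 / 8292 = -3.22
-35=-35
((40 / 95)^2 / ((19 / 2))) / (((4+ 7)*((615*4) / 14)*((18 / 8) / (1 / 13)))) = 1792 / 5428932795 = 0.00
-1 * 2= -2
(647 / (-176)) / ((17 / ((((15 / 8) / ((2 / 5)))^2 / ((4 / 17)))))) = -3639375 / 180224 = -20.19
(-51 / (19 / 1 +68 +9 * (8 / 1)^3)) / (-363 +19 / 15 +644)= -51 / 1325242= -0.00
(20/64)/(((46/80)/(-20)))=-250/23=-10.87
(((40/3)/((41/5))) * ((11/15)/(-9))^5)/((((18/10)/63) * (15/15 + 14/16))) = -72150848/661843335375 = -0.00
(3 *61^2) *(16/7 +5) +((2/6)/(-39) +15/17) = 1132375723/13923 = 81331.30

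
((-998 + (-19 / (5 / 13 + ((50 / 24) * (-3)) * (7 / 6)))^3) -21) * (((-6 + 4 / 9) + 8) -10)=679300044711364 / 90070864875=7541.84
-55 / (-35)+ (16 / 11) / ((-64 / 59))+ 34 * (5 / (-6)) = -25967 / 924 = -28.10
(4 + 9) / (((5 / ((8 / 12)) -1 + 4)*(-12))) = -13 / 126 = -0.10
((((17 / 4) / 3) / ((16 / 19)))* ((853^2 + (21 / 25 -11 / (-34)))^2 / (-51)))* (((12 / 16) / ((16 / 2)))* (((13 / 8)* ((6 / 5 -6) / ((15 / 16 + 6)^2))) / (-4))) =-10497594887149838143 / 158256400000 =-66332830.06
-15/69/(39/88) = -440/897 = -0.49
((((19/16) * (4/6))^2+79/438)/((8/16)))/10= 33937/210240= 0.16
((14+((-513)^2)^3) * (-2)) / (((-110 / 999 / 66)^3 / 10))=1962566633071071145009423116 / 25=78502665322842845800376920.00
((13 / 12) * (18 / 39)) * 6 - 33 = -30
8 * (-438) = -3504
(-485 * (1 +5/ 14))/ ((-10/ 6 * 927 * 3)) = 1843/ 12978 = 0.14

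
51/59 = 0.86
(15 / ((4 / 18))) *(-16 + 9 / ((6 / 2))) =-1755 / 2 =-877.50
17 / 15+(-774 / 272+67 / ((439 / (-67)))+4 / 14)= -73045789 / 6268920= -11.65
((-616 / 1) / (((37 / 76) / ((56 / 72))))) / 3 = -327712 / 999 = -328.04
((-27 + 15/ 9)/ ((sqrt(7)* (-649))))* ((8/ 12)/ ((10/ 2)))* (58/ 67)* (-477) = -467248* sqrt(7)/ 1521905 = -0.81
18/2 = 9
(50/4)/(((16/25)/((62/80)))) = 3875/256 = 15.14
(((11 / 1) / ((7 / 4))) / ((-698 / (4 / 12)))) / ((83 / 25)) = -550 / 608307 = -0.00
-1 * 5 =-5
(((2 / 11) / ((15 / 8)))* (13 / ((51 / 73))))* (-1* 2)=-30368 / 8415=-3.61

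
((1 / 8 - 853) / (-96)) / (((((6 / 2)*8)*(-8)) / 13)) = -88699 / 147456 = -0.60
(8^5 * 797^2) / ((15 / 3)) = 20814528512 / 5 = 4162905702.40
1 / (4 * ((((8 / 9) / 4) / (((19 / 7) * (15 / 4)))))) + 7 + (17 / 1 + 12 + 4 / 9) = 96557 / 2016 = 47.90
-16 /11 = -1.45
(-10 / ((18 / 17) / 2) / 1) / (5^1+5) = -17 / 9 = -1.89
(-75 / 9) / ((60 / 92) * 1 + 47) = -575 / 3288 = -0.17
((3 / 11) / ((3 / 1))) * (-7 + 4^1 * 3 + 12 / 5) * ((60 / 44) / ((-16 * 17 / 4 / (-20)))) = 555 / 2057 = 0.27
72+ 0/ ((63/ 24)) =72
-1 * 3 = -3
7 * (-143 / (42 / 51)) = -2431 / 2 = -1215.50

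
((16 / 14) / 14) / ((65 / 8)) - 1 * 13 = -41373 / 3185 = -12.99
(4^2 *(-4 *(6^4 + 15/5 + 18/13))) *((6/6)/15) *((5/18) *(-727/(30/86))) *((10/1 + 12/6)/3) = 4509586816/351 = 12847825.69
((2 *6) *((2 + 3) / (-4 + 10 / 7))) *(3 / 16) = -35 / 8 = -4.38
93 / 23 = 4.04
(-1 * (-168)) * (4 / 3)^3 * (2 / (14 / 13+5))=131.06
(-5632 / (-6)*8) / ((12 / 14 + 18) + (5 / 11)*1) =1734656 / 4461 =388.85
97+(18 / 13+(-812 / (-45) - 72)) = 25991 / 585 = 44.43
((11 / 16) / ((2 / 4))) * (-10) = -55 / 4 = -13.75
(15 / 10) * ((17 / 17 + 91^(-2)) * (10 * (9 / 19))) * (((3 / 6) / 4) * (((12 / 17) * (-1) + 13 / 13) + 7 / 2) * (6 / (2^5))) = 216346545 / 342369664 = 0.63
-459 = -459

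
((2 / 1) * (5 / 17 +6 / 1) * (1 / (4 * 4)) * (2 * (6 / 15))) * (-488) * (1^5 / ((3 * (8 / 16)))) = -204.77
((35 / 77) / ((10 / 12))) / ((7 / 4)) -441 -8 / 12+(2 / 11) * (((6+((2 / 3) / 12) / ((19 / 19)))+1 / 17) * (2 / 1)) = -5173409 / 11781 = -439.13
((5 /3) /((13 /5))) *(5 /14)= 125 /546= 0.23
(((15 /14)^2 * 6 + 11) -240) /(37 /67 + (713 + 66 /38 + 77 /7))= -27709391 /90607468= -0.31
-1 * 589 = -589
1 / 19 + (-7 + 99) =1749 / 19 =92.05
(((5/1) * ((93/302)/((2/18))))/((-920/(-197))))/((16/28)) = 1154223/222272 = 5.19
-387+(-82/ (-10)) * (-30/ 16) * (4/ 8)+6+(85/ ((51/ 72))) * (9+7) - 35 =23941/ 16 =1496.31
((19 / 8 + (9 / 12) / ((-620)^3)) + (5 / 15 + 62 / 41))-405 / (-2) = 24239506731631 / 117257376000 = 206.72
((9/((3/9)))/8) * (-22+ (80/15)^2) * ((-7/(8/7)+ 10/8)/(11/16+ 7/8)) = -3393/50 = -67.86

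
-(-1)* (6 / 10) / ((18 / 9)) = 3 / 10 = 0.30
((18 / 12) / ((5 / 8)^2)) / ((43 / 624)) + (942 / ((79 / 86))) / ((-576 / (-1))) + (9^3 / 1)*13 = 38866456093 / 4076400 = 9534.50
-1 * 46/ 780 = -23/ 390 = -0.06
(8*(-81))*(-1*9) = 5832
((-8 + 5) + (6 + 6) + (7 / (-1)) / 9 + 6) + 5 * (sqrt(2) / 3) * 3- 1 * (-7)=5 * sqrt(2) + 191 / 9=28.29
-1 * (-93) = 93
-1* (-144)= 144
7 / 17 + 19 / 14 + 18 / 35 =2.28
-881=-881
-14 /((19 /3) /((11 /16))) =-231 /152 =-1.52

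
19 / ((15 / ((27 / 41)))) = 171 / 205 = 0.83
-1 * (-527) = 527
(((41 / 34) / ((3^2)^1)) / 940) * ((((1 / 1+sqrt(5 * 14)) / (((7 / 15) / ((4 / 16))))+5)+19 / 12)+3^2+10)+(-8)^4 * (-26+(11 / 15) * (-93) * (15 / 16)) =-4450402852943 / 12080880+41 * sqrt(70) / 536928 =-368384.00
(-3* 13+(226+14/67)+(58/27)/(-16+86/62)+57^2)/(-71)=-2815773740/58182867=-48.40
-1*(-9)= 9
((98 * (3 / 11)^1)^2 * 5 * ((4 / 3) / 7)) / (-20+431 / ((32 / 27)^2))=84295680 / 35539999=2.37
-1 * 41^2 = -1681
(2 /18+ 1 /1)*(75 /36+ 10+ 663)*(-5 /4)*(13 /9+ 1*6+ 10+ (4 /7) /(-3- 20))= -5111933525 /312984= -16332.89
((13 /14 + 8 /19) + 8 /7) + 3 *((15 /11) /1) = 19263 /2926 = 6.58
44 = 44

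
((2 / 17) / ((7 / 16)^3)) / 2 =4096 / 5831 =0.70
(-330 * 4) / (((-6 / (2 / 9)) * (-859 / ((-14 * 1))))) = 6160 / 7731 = 0.80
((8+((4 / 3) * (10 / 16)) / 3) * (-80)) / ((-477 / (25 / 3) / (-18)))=-298000 / 1431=-208.25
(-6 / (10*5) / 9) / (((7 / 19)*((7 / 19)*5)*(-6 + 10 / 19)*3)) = 6859 / 5733000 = 0.00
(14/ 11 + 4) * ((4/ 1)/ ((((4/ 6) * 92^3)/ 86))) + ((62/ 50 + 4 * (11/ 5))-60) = -1337205779/ 26767400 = -49.96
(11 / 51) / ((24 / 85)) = 55 / 72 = 0.76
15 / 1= 15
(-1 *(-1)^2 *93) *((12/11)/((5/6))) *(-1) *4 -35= 24859/55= 451.98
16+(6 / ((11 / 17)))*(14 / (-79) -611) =-4910962 / 869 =-5651.28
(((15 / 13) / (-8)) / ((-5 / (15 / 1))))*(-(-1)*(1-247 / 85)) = -729 / 884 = -0.82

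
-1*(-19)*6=114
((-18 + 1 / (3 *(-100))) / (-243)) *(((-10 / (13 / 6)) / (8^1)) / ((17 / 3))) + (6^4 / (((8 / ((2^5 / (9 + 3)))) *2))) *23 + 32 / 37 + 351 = 140941533563 / 26493480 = 5319.86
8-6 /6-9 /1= -2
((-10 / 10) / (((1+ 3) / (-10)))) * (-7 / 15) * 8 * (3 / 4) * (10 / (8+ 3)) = -70 / 11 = -6.36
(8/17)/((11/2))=0.09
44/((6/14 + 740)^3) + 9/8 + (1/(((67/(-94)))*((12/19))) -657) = -147339496473481717/223887409287096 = -658.10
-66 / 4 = -33 / 2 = -16.50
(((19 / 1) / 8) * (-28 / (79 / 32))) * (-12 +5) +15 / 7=105457 / 553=190.70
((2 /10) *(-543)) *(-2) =1086 /5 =217.20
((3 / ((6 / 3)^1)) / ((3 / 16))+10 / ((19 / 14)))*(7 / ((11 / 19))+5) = 54896 / 209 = 262.66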